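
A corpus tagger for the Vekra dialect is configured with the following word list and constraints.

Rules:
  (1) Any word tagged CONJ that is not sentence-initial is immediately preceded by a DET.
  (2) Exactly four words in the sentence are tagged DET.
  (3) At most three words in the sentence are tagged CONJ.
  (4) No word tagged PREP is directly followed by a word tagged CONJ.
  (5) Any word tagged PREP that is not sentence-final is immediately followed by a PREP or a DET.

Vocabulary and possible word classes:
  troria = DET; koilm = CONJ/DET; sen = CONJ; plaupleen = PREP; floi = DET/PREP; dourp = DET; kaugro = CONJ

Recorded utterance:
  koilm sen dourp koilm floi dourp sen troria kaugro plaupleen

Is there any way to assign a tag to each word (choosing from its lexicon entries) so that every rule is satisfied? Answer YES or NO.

NO

Candidates per position — 1:koilm {CONJ,DET}; 2:sen {CONJ}; 3:dourp {DET}; 4:koilm {CONJ,DET}; 5:floi {DET,PREP}; 6:dourp {DET}; 7:sen {CONJ}; 8:troria {DET}; 9:kaugro {CONJ}; 10:plaupleen {PREP}.
Every candidate sequence violates at least one rule; no consistent tagging exists.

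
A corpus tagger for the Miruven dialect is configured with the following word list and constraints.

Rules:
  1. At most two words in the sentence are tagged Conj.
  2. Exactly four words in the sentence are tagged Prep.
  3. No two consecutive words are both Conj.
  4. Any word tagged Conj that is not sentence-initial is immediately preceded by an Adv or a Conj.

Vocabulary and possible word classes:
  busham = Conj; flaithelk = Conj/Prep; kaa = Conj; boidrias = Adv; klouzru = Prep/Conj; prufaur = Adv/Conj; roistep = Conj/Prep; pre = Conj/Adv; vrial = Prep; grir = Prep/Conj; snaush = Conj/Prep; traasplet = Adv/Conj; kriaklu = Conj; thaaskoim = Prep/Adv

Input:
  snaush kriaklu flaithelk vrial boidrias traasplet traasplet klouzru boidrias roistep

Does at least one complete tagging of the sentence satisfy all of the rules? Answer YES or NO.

NO

Candidates per position — 1:snaush {Conj,Prep}; 2:kriaklu {Conj}; 3:flaithelk {Conj,Prep}; 4:vrial {Prep}; 5:boidrias {Adv}; 6:traasplet {Adv,Conj}; 7:traasplet {Adv,Conj}; 8:klouzru {Prep,Conj}; 9:boidrias {Adv}; 10:roistep {Conj,Prep}.
Every candidate sequence violates at least one rule; no consistent tagging exists.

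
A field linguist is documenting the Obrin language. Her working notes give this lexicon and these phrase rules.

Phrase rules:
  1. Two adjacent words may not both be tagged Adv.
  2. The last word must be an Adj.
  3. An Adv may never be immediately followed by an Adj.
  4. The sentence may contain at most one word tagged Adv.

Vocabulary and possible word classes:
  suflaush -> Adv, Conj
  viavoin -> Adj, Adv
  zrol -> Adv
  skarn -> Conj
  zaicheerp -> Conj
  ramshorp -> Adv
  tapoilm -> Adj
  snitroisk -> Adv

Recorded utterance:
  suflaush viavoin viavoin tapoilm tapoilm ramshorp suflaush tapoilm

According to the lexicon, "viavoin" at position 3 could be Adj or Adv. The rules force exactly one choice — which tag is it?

Adj

Candidates per position — 1:suflaush {Adv,Conj}; 2:viavoin {Adj,Adv}; 3:viavoin {Adj,Adv}; 4:tapoilm {Adj}; 5:tapoilm {Adj}; 6:ramshorp {Adv}; 7:suflaush {Adv,Conj}; 8:tapoilm {Adj}.
If word 1 were Adv, no tagging could satisfy rule 3; so word 1 is Conj.
If word 2 were Adv, no tagging could satisfy rule 3; so word 2 is Adj.
If word 3 were Adv, no tagging could satisfy rule 3; so word 3 is Adj.
If word 7 were Adv, no tagging could satisfy rule 1; so word 7 is Conj.
That leaves exactly one tagging: Conj Adj Adj Adj Adj Adv Conj Adj.
Verifying each rule — rule 1 holds; rule 2 holds; rule 3 holds; rule 4 holds.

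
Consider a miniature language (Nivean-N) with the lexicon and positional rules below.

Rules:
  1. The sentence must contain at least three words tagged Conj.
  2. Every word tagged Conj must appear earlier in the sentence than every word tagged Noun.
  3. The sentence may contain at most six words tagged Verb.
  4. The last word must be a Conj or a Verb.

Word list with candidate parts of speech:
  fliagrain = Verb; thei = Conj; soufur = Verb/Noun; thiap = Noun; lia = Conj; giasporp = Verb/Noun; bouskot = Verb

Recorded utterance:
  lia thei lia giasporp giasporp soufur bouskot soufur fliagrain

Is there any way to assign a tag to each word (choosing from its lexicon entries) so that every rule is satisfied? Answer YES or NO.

Candidates per position — 1:lia {Conj}; 2:thei {Conj}; 3:lia {Conj}; 4:giasporp {Verb,Noun}; 5:giasporp {Verb,Noun}; 6:soufur {Verb,Noun}; 7:bouskot {Verb}; 8:soufur {Verb,Noun}; 9:fliagrain {Verb}.
One satisfying assignment: Conj Conj Conj Verb Verb Verb Verb Noun Verb.
Verifying each rule — rule 1 ✓; rule 2 ✓; rule 3 ✓; rule 4 ✓.

YES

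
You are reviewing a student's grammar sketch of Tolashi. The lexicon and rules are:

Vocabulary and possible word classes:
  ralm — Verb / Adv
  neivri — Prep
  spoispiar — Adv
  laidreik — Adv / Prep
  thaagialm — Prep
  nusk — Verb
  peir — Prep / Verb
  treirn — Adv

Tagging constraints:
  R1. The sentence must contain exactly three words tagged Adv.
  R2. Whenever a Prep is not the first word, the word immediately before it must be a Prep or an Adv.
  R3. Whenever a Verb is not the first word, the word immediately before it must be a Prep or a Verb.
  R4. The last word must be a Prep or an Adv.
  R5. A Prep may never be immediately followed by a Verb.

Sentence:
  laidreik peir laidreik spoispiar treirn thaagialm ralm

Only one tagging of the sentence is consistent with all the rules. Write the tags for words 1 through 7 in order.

Prep Prep Prep Adv Adv Prep Adv

Candidates per position — 1:laidreik {Adv,Prep}; 2:peir {Prep,Verb}; 3:laidreik {Adv,Prep}; 4:spoispiar {Adv}; 5:treirn {Adv}; 6:thaagialm {Prep}; 7:ralm {Verb,Adv}.
If word 7 were Verb, no tagging could satisfy rule 4; so word 7 is Adv.
If word 1 were Adv, no tagging could satisfy rule 1; so word 1 is Prep.
If word 2 were Verb, no tagging could satisfy rule 5; so word 2 is Prep.
If word 3 were Adv, no tagging could satisfy rule 1; so word 3 is Prep.
The unique satisfying tagging is: Prep Prep Prep Adv Adv Prep Adv.
Check: rule 1 satisfied; rule 2 satisfied; rule 3 satisfied; rule 4 satisfied; rule 5 satisfied.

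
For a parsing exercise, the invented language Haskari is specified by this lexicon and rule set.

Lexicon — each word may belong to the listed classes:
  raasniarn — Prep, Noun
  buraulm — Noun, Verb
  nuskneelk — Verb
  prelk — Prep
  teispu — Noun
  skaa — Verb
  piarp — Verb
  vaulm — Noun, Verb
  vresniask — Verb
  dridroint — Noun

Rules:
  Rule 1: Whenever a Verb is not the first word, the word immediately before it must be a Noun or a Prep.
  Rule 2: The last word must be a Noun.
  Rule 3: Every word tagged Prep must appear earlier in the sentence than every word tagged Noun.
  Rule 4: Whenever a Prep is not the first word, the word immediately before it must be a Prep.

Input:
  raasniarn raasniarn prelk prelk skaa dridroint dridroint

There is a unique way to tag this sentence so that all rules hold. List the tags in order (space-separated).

Candidates per position — 1:raasniarn {Prep,Noun}; 2:raasniarn {Prep,Noun}; 3:prelk {Prep}; 4:prelk {Prep}; 5:skaa {Verb}; 6:dridroint {Noun}; 7:dridroint {Noun}.
Position 1: tagging it Noun would leave rule 3 unsatisfiable, so it must be Prep.
Position 2: tagging it Noun would leave rule 3 unsatisfiable, so it must be Prep.
That leaves exactly one tagging: Prep Prep Prep Prep Verb Noun Noun.
Checking: rule 1 ✓; rule 2 ✓; rule 3 ✓; rule 4 ✓.

Prep Prep Prep Prep Verb Noun Noun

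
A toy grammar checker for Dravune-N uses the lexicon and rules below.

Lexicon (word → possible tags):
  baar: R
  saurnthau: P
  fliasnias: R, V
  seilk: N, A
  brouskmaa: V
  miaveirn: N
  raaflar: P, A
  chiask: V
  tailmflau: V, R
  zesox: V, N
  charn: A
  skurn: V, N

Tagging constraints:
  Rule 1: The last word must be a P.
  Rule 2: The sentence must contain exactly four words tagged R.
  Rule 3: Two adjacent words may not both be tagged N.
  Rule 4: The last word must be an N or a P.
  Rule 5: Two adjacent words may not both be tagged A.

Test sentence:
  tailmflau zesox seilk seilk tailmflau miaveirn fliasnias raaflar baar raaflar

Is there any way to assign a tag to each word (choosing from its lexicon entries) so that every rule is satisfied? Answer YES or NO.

YES

Candidates per position — 1:tailmflau {V,R}; 2:zesox {V,N}; 3:seilk {N,A}; 4:seilk {N,A}; 5:tailmflau {V,R}; 6:miaveirn {N}; 7:fliasnias {R,V}; 8:raaflar {P,A}; 9:baar {R}; 10:raaflar {P,A}.
One satisfying assignment: R N A N R N R P R P.
Verifying each rule — rule 1 holds; rule 2 holds; rule 3 holds; rule 4 holds; rule 5 holds.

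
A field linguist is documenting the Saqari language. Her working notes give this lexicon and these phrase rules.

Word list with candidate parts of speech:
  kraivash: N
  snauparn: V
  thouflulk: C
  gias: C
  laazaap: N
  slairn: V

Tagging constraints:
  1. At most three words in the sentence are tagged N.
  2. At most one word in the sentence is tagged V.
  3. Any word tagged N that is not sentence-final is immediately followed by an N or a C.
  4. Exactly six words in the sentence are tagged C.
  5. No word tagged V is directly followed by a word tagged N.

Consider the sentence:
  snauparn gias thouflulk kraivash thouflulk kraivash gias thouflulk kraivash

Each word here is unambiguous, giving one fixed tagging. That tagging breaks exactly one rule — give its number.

4

Fixed tagging: V C C N C N C C N.
Applying the rules: R1 ok, R2 ok, R3 ok, R4 fails, R5 ok.
Only rule 4 fails.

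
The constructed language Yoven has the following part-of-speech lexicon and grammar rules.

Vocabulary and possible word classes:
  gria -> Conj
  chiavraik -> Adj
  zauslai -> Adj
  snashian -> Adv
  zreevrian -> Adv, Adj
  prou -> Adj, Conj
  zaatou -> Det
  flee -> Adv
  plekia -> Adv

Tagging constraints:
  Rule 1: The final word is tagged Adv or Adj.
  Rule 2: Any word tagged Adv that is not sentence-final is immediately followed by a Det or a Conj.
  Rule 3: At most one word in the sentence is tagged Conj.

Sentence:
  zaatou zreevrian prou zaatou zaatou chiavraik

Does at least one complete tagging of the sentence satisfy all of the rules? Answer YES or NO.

YES

Candidates per position — 1:zaatou {Det}; 2:zreevrian {Adv,Adj}; 3:prou {Adj,Conj}; 4:zaatou {Det}; 5:zaatou {Det}; 6:chiavraik {Adj}.
One satisfying assignment: Det Adv Conj Det Det Adj.
Verifying each rule — rule 1 holds; rule 2 holds; rule 3 holds.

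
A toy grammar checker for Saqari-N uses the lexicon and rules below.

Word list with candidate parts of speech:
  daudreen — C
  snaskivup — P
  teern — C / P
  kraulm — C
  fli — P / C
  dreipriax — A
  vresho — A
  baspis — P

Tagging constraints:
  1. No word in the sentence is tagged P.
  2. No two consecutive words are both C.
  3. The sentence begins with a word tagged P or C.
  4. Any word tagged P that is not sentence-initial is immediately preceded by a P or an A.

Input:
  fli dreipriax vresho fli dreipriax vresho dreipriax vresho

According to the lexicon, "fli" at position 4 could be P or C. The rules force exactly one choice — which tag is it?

C

Candidates per position — 1:fli {P,C}; 2:dreipriax {A}; 3:vresho {A}; 4:fli {P,C}; 5:dreipriax {A}; 6:vresho {A}; 7:dreipriax {A}; 8:vresho {A}.
Position 1: tagging it P would leave rule 1 unsatisfiable, so it must be C.
Position 4: tagging it P would leave rule 1 unsatisfiable, so it must be C.
The only consistent sequence is: C A A C A A A A.
Verifying each rule — rule 1 ✓; rule 2 ✓; rule 3 ✓; rule 4 ✓.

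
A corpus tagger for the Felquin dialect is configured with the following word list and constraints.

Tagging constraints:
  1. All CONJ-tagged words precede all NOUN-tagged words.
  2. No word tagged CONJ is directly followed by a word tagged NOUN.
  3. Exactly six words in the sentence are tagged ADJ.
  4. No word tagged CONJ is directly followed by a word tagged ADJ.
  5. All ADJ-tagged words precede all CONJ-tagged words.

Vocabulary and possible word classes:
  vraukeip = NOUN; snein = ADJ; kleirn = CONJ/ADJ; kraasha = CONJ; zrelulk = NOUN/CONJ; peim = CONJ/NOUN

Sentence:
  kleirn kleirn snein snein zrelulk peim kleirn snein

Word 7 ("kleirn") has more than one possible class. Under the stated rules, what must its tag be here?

Candidates per position — 1:kleirn {CONJ,ADJ}; 2:kleirn {CONJ,ADJ}; 3:snein {ADJ}; 4:snein {ADJ}; 5:zrelulk {NOUN,CONJ}; 6:peim {CONJ,NOUN}; 7:kleirn {CONJ,ADJ}; 8:snein {ADJ}.
If word 1 were CONJ, no tagging could satisfy rule 3; so word 1 is ADJ.
If word 2 were CONJ, no tagging could satisfy rule 3; so word 2 is ADJ.
If word 5 were CONJ, no tagging could satisfy rule 5; so word 5 is NOUN.
If word 6 were CONJ, no tagging could satisfy rule 1; so word 6 is NOUN.
If word 7 were CONJ, no tagging could satisfy rule 1; so word 7 is ADJ.
The unique satisfying tagging is: ADJ ADJ ADJ ADJ NOUN NOUN ADJ ADJ.
Verifying each rule — rule 1 satisfied; rule 2 satisfied; rule 3 satisfied; rule 4 satisfied; rule 5 satisfied.

ADJ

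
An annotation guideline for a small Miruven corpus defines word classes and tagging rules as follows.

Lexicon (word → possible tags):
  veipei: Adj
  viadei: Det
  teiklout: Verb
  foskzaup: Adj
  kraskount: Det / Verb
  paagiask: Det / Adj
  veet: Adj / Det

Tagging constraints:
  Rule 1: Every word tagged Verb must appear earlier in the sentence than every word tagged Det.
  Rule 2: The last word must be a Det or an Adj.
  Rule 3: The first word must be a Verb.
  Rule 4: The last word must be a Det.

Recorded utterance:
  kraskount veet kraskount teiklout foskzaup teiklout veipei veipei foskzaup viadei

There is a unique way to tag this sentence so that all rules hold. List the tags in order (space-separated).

Verb Adj Verb Verb Adj Verb Adj Adj Adj Det

Candidates per position — 1:kraskount {Det,Verb}; 2:veet {Adj,Det}; 3:kraskount {Det,Verb}; 4:teiklout {Verb}; 5:foskzaup {Adj}; 6:teiklout {Verb}; 7:veipei {Adj}; 8:veipei {Adj}; 9:foskzaup {Adj}; 10:viadei {Det}.
Word 1 cannot be Det — rule 1 would then fail for every completion. It is Verb.
Word 2 cannot be Det — rule 1 would then fail for every completion. It is Adj.
Word 3 cannot be Det — rule 1 would then fail for every completion. It is Verb.
That leaves exactly one tagging: Verb Adj Verb Verb Adj Verb Adj Adj Adj Det.
Verifying each rule — rule 1 satisfied; rule 2 satisfied; rule 3 satisfied; rule 4 satisfied.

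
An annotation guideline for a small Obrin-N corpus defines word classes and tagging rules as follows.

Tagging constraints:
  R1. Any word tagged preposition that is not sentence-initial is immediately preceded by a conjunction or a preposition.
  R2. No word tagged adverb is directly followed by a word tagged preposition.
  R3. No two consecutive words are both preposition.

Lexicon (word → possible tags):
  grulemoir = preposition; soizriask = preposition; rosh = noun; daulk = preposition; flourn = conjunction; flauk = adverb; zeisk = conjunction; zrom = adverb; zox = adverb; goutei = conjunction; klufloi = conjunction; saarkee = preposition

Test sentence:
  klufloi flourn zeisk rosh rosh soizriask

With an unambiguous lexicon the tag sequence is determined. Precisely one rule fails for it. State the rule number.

Fixed tagging: conjunction conjunction conjunction noun noun preposition.
Checking each rule: R1 fails, R2 ok, R3 ok.
Only rule 1 fails.

1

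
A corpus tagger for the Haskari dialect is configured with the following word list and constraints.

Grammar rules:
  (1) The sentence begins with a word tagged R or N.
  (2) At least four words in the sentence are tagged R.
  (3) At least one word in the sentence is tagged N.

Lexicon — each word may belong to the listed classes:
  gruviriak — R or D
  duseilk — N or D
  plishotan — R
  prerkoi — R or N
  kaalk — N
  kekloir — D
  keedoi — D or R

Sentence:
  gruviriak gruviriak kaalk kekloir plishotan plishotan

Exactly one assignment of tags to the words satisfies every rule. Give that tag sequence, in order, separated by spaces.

R R N D R R

Candidates per position — 1:gruviriak {R,D}; 2:gruviriak {R,D}; 3:kaalk {N}; 4:kekloir {D}; 5:plishotan {R}; 6:plishotan {R}.
Position 1: tagging it D would leave rule 1 unsatisfiable, so it must be R.
Position 2: tagging it D would leave rule 2 unsatisfiable, so it must be R.
The unique satisfying tagging is: R R N D R R.
Rule-by-rule: rule 1 holds; rule 2 holds; rule 3 holds.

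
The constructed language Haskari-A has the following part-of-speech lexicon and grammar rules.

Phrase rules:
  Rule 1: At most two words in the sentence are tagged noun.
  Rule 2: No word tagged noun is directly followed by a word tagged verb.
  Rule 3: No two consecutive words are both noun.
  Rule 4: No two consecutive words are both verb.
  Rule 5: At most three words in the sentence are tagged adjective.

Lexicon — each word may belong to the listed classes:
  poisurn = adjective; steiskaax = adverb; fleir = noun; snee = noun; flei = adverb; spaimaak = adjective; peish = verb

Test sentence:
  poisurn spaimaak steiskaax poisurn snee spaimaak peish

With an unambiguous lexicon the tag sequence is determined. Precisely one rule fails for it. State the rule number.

Fixed tagging: adjective adjective adverb adjective noun adjective verb.
Checking each rule: R1 ✓, R2 ✓, R3 ✓, R4 ✓, R5 ✗.
Only rule 5 fails.

5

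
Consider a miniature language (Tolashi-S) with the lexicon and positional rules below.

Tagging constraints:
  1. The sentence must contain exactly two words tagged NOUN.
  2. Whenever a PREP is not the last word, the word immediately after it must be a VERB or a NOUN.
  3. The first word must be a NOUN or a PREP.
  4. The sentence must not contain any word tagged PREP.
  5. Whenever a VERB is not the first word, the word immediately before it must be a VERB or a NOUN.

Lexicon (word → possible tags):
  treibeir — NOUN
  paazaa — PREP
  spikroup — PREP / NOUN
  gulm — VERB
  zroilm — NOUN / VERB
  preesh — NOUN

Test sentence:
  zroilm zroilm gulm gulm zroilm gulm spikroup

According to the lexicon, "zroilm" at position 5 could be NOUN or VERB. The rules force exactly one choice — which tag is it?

Candidates per position — 1:zroilm {NOUN,VERB}; 2:zroilm {NOUN,VERB}; 3:gulm {VERB}; 4:gulm {VERB}; 5:zroilm {NOUN,VERB}; 6:gulm {VERB}; 7:spikroup {PREP,NOUN}.
Position 1: tagging it VERB would leave rule 3 unsatisfiable, so it must be NOUN.
Position 7: tagging it PREP would leave rule 4 unsatisfiable, so it must be NOUN.
Position 2: tagging it NOUN would leave rule 1 unsatisfiable, so it must be VERB.
Position 5: tagging it NOUN would leave rule 1 unsatisfiable, so it must be VERB.
That leaves exactly one tagging: NOUN VERB VERB VERB VERB VERB NOUN.
Verifying each rule — rule 1 ok; rule 2 ok; rule 3 ok; rule 4 ok; rule 5 ok.

VERB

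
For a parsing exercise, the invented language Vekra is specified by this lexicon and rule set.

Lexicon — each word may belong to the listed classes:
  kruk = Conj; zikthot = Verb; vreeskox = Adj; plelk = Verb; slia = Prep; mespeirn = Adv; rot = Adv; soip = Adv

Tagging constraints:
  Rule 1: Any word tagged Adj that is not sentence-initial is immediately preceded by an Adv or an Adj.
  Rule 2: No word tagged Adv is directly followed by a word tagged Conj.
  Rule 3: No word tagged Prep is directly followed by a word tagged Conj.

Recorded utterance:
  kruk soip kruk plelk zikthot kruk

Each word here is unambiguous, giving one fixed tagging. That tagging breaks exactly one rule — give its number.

Fixed tagging: Conj Adv Conj Verb Verb Conj.
Checking each rule: R1 ok, R2 fails, R3 ok.
Only rule 2 fails.

2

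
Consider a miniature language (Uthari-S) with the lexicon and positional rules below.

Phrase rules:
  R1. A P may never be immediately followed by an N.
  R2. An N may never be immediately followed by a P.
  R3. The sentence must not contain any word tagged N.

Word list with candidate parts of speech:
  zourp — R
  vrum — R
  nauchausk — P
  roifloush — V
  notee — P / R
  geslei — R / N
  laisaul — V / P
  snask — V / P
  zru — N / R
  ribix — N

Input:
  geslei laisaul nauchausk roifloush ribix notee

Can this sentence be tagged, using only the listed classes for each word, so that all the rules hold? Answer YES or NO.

NO

Candidates per position — 1:geslei {R,N}; 2:laisaul {V,P}; 3:nauchausk {P}; 4:roifloush {V}; 5:ribix {N}; 6:notee {P,R}.
Rule 3 cannot be satisfied by any choice of tags from the lexicon.
So there is no consistent tagging.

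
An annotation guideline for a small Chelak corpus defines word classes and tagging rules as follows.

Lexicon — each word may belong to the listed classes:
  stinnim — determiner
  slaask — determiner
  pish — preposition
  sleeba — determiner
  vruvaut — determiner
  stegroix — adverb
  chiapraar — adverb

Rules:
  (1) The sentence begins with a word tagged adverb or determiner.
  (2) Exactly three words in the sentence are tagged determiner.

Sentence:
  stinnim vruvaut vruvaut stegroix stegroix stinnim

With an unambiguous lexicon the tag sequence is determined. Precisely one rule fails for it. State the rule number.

Fixed tagging: determiner determiner determiner adverb adverb determiner.
Applying the rules: R1 ✓, R2 ✗.
Only rule 2 fails.

2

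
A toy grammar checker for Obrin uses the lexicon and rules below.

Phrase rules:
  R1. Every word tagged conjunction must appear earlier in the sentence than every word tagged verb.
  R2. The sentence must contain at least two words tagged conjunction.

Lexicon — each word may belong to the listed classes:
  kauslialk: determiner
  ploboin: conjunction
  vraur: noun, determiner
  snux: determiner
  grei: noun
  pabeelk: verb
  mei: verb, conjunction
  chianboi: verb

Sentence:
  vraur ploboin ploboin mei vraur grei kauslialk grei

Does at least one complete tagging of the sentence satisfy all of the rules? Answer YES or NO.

Candidates per position — 1:vraur {noun,determiner}; 2:ploboin {conjunction}; 3:ploboin {conjunction}; 4:mei {verb,conjunction}; 5:vraur {noun,determiner}; 6:grei {noun}; 7:kauslialk {determiner}; 8:grei {noun}.
One satisfying assignment: determiner conjunction conjunction conjunction noun noun determiner noun.
Rule-by-rule: rule 1 ok; rule 2 ok.

YES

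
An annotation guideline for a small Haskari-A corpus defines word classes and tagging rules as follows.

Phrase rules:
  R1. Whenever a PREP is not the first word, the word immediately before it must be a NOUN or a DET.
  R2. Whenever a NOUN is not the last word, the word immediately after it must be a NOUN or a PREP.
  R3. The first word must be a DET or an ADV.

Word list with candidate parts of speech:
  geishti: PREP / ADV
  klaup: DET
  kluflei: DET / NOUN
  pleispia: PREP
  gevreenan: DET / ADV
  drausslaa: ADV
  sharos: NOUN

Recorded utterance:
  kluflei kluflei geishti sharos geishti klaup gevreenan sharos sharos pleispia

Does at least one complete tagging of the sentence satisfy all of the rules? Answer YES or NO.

Candidates per position — 1:kluflei {DET,NOUN}; 2:kluflei {DET,NOUN}; 3:geishti {PREP,ADV}; 4:sharos {NOUN}; 5:geishti {PREP,ADV}; 6:klaup {DET}; 7:gevreenan {DET,ADV}; 8:sharos {NOUN}; 9:sharos {NOUN}; 10:pleispia {PREP}.
One satisfying assignment: DET DET PREP NOUN PREP DET DET NOUN NOUN PREP.
Checking: rule 1 satisfied; rule 2 satisfied; rule 3 satisfied.

YES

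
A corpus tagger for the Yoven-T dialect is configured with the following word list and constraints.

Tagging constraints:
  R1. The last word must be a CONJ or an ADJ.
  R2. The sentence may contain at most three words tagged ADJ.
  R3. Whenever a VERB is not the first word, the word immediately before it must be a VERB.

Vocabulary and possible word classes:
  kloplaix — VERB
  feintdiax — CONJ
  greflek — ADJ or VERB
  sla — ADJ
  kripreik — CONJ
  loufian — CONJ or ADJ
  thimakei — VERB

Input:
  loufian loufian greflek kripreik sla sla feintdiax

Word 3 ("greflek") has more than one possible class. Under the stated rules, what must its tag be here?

ADJ

Candidates per position — 1:loufian {CONJ,ADJ}; 2:loufian {CONJ,ADJ}; 3:greflek {ADJ,VERB}; 4:kripreik {CONJ}; 5:sla {ADJ}; 6:sla {ADJ}; 7:feintdiax {CONJ}.
Position 3: VERB is ruled out by rule 3; that leaves ADJ.
Position 1: ADJ is ruled out by rule 2; that leaves CONJ.
Position 2: ADJ is ruled out by rule 2; that leaves CONJ.
The unique satisfying tagging is: CONJ CONJ ADJ CONJ ADJ ADJ CONJ.
Checking: rule 1 ok; rule 2 ok; rule 3 ok.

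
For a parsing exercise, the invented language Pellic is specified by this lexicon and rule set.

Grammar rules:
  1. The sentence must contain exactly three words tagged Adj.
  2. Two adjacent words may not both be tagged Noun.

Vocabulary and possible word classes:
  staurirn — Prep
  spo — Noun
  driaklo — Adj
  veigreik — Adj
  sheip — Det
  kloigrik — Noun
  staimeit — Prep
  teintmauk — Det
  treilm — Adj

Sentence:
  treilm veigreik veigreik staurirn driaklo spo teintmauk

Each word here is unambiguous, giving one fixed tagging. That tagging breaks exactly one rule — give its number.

1

Fixed tagging: Adj Adj Adj Prep Adj Noun Det.
Applying the rules: R1 violated, R2 holds.
Only rule 1 fails.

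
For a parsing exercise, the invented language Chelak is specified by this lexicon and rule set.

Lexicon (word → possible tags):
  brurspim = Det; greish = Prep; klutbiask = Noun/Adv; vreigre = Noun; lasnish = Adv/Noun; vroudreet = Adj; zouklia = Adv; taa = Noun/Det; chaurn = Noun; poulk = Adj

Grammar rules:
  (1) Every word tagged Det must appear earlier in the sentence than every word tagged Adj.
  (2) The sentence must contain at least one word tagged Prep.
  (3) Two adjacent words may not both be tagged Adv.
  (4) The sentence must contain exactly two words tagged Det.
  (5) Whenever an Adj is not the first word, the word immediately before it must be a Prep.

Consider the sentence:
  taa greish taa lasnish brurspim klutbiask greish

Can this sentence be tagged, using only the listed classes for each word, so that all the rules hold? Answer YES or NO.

YES

Candidates per position — 1:taa {Noun,Det}; 2:greish {Prep}; 3:taa {Noun,Det}; 4:lasnish {Adv,Noun}; 5:brurspim {Det}; 6:klutbiask {Noun,Adv}; 7:greish {Prep}.
One satisfying assignment: Det Prep Noun Adv Det Adv Prep.
Check: rule 1 holds; rule 2 holds; rule 3 holds; rule 4 holds; rule 5 holds.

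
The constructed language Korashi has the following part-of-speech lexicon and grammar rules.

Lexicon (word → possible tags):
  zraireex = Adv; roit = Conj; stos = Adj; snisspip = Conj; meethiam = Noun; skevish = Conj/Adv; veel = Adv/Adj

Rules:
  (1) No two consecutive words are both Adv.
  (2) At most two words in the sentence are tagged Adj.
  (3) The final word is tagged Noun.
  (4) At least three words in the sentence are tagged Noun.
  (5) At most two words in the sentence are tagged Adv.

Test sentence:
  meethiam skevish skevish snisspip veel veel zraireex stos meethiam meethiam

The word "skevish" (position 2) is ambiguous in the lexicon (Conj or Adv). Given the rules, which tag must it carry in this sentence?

Candidates per position — 1:meethiam {Noun}; 2:skevish {Conj,Adv}; 3:skevish {Conj,Adv}; 4:snisspip {Conj}; 5:veel {Adv,Adj}; 6:veel {Adv,Adj}; 7:zraireex {Adv}; 8:stos {Adj}; 9:meethiam {Noun}; 10:meethiam {Noun}.
If word 6 were Adv, no tagging could satisfy rule 1; so word 6 is Adj.
If word 5 were Adj, no tagging could satisfy rule 2; so word 5 is Adv.
If word 2 were Adv, no tagging could satisfy rule 5; so word 2 is Conj.
If word 3 were Adv, no tagging could satisfy rule 5; so word 3 is Conj.
The only consistent sequence is: Noun Conj Conj Conj Adv Adj Adv Adj Noun Noun.
Verifying each rule — rule 1 satisfied; rule 2 satisfied; rule 3 satisfied; rule 4 satisfied; rule 5 satisfied.

Conj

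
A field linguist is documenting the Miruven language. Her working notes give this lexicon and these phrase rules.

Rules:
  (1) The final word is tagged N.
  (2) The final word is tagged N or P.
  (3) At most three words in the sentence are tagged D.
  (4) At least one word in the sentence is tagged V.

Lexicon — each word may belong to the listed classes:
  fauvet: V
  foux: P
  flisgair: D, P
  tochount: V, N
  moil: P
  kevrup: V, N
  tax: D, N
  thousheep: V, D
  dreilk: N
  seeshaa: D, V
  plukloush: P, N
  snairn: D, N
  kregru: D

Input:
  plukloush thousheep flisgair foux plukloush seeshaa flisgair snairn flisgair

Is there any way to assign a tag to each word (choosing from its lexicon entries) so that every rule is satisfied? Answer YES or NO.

Candidates per position — 1:plukloush {P,N}; 2:thousheep {V,D}; 3:flisgair {D,P}; 4:foux {P}; 5:plukloush {P,N}; 6:seeshaa {D,V}; 7:flisgair {D,P}; 8:snairn {D,N}; 9:flisgair {D,P}.
Rule 1 cannot be satisfied by any choice of tags from the lexicon.
So there is no consistent tagging.

NO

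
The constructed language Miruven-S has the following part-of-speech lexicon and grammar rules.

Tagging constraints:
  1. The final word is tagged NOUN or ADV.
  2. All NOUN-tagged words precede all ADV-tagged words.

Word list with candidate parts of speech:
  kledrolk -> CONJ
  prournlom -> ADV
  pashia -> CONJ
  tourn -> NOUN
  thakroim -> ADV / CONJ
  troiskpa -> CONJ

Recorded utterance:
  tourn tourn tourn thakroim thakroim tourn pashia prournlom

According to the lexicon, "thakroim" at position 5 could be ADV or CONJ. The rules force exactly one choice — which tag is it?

Candidates per position — 1:tourn {NOUN}; 2:tourn {NOUN}; 3:tourn {NOUN}; 4:thakroim {ADV,CONJ}; 5:thakroim {ADV,CONJ}; 6:tourn {NOUN}; 7:pashia {CONJ}; 8:prournlom {ADV}.
At position 4, choosing ADV makes rule 2 impossible to satisfy; hence CONJ.
At position 5, choosing ADV makes rule 2 impossible to satisfy; hence CONJ.
The unique satisfying tagging is: NOUN NOUN NOUN CONJ CONJ NOUN CONJ ADV.
Rule-by-rule: rule 1 ✓; rule 2 ✓.

CONJ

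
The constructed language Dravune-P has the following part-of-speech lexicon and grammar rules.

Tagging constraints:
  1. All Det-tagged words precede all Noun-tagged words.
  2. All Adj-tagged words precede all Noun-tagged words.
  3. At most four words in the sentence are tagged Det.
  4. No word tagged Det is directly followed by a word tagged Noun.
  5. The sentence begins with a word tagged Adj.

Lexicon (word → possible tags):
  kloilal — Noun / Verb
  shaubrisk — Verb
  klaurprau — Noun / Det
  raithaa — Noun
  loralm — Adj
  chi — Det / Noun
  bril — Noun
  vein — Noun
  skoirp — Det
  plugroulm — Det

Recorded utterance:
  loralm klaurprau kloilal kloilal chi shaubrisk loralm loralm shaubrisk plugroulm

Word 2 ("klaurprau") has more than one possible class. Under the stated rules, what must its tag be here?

Det

Candidates per position — 1:loralm {Adj}; 2:klaurprau {Noun,Det}; 3:kloilal {Noun,Verb}; 4:kloilal {Noun,Verb}; 5:chi {Det,Noun}; 6:shaubrisk {Verb}; 7:loralm {Adj}; 8:loralm {Adj}; 9:shaubrisk {Verb}; 10:plugroulm {Det}.
Word 2 cannot be Noun — rule 1 would then fail for every completion. It is Det.
Word 3 cannot be Noun — rule 1 would then fail for every completion. It is Verb.
Word 4 cannot be Noun — rule 1 would then fail for every completion. It is Verb.
Word 5 cannot be Noun — rule 1 would then fail for every completion. It is Det.
That leaves exactly one tagging: Adj Det Verb Verb Det Verb Adj Adj Verb Det.
Rule-by-rule: rule 1 ok; rule 2 ok; rule 3 ok; rule 4 ok; rule 5 ok.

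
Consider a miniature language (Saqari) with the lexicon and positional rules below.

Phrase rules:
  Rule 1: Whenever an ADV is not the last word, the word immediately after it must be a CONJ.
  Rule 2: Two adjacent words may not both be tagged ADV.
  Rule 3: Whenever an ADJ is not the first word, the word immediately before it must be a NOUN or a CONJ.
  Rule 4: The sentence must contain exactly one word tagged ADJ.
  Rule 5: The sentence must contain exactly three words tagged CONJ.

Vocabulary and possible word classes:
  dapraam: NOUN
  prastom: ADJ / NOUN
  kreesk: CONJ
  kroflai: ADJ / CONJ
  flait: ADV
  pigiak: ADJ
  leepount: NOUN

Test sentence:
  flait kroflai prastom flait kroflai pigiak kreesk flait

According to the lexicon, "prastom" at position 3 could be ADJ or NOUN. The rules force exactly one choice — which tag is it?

Candidates per position — 1:flait {ADV}; 2:kroflai {ADJ,CONJ}; 3:prastom {ADJ,NOUN}; 4:flait {ADV}; 5:kroflai {ADJ,CONJ}; 6:pigiak {ADJ}; 7:kreesk {CONJ}; 8:flait {ADV}.
If word 2 were ADJ, no tagging could satisfy rule 1; so word 2 is CONJ.
If word 3 were ADJ, no tagging could satisfy rule 4; so word 3 is NOUN.
If word 5 were ADJ, no tagging could satisfy rule 1; so word 5 is CONJ.
The only consistent sequence is: ADV CONJ NOUN ADV CONJ ADJ CONJ ADV.
Rule-by-rule: rule 1 ✓; rule 2 ✓; rule 3 ✓; rule 4 ✓; rule 5 ✓.

NOUN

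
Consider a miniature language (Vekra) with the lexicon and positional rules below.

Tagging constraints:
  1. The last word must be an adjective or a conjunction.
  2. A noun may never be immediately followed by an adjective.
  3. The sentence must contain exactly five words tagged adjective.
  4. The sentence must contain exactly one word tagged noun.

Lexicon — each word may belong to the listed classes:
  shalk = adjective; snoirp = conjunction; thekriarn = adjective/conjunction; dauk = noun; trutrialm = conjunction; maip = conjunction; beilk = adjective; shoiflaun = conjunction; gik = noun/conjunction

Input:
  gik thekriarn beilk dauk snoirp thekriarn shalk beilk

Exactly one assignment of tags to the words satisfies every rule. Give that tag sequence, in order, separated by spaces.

conjunction adjective adjective noun conjunction adjective adjective adjective

Candidates per position — 1:gik {noun,conjunction}; 2:thekriarn {adjective,conjunction}; 3:beilk {adjective}; 4:dauk {noun}; 5:snoirp {conjunction}; 6:thekriarn {adjective,conjunction}; 7:shalk {adjective}; 8:beilk {adjective}.
At position 1, choosing noun makes rule 4 impossible to satisfy; hence conjunction.
At position 2, choosing conjunction makes rule 3 impossible to satisfy; hence adjective.
At position 6, choosing conjunction makes rule 3 impossible to satisfy; hence adjective.
The only consistent sequence is: conjunction adjective adjective noun conjunction adjective adjective adjective.
Verifying each rule — rule 1 holds; rule 2 holds; rule 3 holds; rule 4 holds.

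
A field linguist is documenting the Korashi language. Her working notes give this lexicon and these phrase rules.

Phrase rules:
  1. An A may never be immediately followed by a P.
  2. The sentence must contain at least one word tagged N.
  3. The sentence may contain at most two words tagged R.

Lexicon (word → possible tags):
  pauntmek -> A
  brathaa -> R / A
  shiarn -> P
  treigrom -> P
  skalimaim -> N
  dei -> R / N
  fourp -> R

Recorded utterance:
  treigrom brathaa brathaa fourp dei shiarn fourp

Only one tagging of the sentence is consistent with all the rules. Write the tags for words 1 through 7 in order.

Candidates per position — 1:treigrom {P}; 2:brathaa {R,A}; 3:brathaa {R,A}; 4:fourp {R}; 5:dei {R,N}; 6:shiarn {P}; 7:fourp {R}.
Position 2: R is ruled out by rule 3; that leaves A.
Position 3: R is ruled out by rule 3; that leaves A.
Position 5: R is ruled out by rule 2; that leaves N.
So the tagging must be: P A A R N P R.
Verifying each rule — rule 1 holds; rule 2 holds; rule 3 holds.

P A A R N P R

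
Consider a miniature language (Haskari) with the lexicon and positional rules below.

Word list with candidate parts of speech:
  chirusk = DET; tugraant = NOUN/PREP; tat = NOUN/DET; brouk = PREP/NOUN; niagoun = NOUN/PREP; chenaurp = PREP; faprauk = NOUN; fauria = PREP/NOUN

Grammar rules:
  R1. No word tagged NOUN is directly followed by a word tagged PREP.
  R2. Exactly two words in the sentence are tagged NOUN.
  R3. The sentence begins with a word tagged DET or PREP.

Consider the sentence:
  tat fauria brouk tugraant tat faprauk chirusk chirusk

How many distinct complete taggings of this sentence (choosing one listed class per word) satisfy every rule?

2

Candidates per position — 1:tat {NOUN,DET}; 2:fauria {PREP,NOUN}; 3:brouk {PREP,NOUN}; 4:tugraant {NOUN,PREP}; 5:tat {NOUN,DET}; 6:faprauk {NOUN}; 7:chirusk {DET}; 8:chirusk {DET}.
There are 32 candidate sequences in total.
The sequences that satisfy every rule: DET PREP PREP NOUN DET NOUN DET DET; DET PREP PREP PREP NOUN NOUN DET DET.
Count = 2.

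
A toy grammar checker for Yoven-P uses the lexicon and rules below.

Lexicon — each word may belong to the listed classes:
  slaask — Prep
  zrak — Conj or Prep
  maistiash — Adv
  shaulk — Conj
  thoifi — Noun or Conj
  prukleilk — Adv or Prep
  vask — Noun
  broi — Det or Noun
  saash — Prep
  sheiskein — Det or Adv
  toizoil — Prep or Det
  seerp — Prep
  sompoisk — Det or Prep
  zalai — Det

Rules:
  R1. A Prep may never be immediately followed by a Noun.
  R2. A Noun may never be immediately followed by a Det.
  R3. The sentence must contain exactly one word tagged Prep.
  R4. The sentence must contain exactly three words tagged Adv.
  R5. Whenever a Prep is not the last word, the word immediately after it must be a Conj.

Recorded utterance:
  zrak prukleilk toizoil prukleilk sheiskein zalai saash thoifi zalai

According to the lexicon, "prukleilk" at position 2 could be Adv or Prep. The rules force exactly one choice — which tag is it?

Candidates per position — 1:zrak {Conj,Prep}; 2:prukleilk {Adv,Prep}; 3:toizoil {Prep,Det}; 4:prukleilk {Adv,Prep}; 5:sheiskein {Det,Adv}; 6:zalai {Det}; 7:saash {Prep}; 8:thoifi {Noun,Conj}; 9:zalai {Det}.
Position 1: tagging it Prep would leave rule 3 unsatisfiable, so it must be Conj.
Position 2: tagging it Prep would leave rule 3 unsatisfiable, so it must be Adv.
Position 3: tagging it Prep would leave rule 3 unsatisfiable, so it must be Det.
Position 4: tagging it Prep would leave rule 3 unsatisfiable, so it must be Adv.
Position 5: tagging it Det would leave rule 4 unsatisfiable, so it must be Adv.
Position 8: tagging it Noun would leave rule 1 unsatisfiable, so it must be Conj.
So the tagging must be: Conj Adv Det Adv Adv Det Prep Conj Det.
Verifying each rule — rule 1 ✓; rule 2 ✓; rule 3 ✓; rule 4 ✓; rule 5 ✓.

Adv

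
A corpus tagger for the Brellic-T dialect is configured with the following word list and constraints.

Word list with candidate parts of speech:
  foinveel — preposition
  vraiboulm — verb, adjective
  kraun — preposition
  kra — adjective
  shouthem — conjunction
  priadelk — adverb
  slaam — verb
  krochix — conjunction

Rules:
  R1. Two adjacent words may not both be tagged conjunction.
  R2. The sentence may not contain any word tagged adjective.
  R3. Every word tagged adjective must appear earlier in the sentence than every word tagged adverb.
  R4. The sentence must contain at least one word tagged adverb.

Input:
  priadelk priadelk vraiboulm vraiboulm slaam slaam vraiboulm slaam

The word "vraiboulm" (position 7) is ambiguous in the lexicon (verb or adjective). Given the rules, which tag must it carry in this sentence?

Candidates per position — 1:priadelk {adverb}; 2:priadelk {adverb}; 3:vraiboulm {verb,adjective}; 4:vraiboulm {verb,adjective}; 5:slaam {verb}; 6:slaam {verb}; 7:vraiboulm {verb,adjective}; 8:slaam {verb}.
Position 3: adjective is ruled out by rule 2; that leaves verb.
Position 4: adjective is ruled out by rule 2; that leaves verb.
Position 7: adjective is ruled out by rule 2; that leaves verb.
The unique satisfying tagging is: adverb adverb verb verb verb verb verb verb.
Check: rule 1 ok; rule 2 ok; rule 3 ok; rule 4 ok.

verb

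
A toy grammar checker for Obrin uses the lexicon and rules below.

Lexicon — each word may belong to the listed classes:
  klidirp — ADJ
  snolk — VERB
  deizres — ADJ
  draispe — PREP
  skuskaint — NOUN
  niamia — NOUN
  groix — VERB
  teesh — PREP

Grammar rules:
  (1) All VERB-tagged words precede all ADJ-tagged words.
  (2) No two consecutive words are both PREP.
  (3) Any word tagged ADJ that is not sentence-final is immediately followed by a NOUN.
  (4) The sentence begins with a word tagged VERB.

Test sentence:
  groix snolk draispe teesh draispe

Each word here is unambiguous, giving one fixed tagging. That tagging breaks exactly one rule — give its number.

Fixed tagging: VERB VERB PREP PREP PREP.
Rule check: R1 ok, R2 fails, R3 ok, R4 ok.
Only rule 2 fails.

2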